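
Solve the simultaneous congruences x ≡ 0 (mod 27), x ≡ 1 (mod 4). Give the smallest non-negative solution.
The moduli 27, 4 are pairwise coprime, so by the CRT there is a unique solution mod 27·4 = 108.
Solve by successive substitution. Start with x ≡ 0 (mod 27).
  Combine with x ≡ 1 (mod 4): write x = 27·t and require 27·t ≡ 1 (mod 4). Since 27^(−1) ≡ 3 (mod 4) (27 ≡ 3 (mod 4)), t ≡ 3·1 ≡ 3 (mod 4). So x ≡ 27·3 = 81 (mod 108).
Unique solution in [0, 108): x = 81.

Final answer: x ≡ 81 (mod 108); the representative in [0, 108) is 81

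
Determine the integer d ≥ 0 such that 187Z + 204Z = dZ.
(187, 204) = (17); d = 17

In the PID Z, (a, b) is generated by gcd(a, b). Compute gcd(204, 187) with the extended Euclidean algorithm, tracking rows (r, s, t) with s·204 + t·187 = r:
  row A: (204, 1, 0)   [1·204 + 0·187 = 204]
  row B: (187, 0, 1)   [0·204 + 1·187 = 187]
  204 = 1·187 + 17   → row C = row A − 1·row B = (17, 1, −1)   [check: 1·204 − 1·187 = 17]
  187 = 11·17 + 0   → remainder 0, stop. gcd = 17 (last nonzero row C).
So gcd(187, 204) = 17, with Bézout identity 1·204 − 1·187 = 17. Containment (⊇): the Bézout identity exhibits 17 as an element of (187, 204), giving (17) ⊆ (187, 204). Containment (⊆): since 17 | 187 and 17 | 204 (187 = 17·11, 204 = 17·12), every Z-linear combination of 187 and 204 is divisible by 17, so (187, 204) ⊆ (17). Therefore (187, 204) = (17), d = 17.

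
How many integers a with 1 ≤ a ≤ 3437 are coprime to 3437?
2940

The number of a ∈ {1, ..., 3437} with gcd(a, 3437) = 1 is by definition Euler's totient φ(3437). φ is multiplicative, with φ(p^e) = p^e − p^(e−1). Factorise 3437 = 7 · 491. Then
  φ(3437) = (7 − 1) · (491 − 1) = 6 · 490 = 2940.
So there are 2940 such integers.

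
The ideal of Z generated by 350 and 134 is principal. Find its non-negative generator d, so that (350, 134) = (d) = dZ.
In the PID Z, (a, b) is generated by gcd(a, b). Compute gcd(350, 134) with the extended Euclidean algorithm, tracking rows (r, s, t) with s·350 + t·134 = r:
  row A: (350, 1, 0)   [1·350 + 0·134 = 350]
  row B: (134, 0, 1)   [0·350 + 1·134 = 134]
  350 = 2·134 + 82   → row C = row A − 2·row B = (82, 1, −2)   [check: 1·350 − 2·134 = 82]
  134 = 1·82 + 52   → row D = row B − 1·row C = (52, −1, 3)   [check: −1·350 + 3·134 = 52]
  82 = 1·52 + 30   → row E = row C − 1·row D = (30, 2, −5)   [check: 2·350 − 5·134 = 30]
  52 = 1·30 + 22   → row F = row D − 1·row E = (22, −3, 8)   [check: −3·350 + 8·134 = 22]
  30 = 1·22 + 8   → row G = row E − 1·row F = (8, 5, −13)   [check: 5·350 − 13·134 = 8]
  22 = 2·8 + 6   → row H = row F − 2·row G = (6, −13, 34)   [check: −13·350 + 34·134 = 6]
  8 = 1·6 + 2   → row I = row G − 1·row H = (2, 18, −47)   [check: 18·350 − 47·134 = 2]
  6 = 3·2 + 0   → remainder 0, stop. gcd = 2 (last nonzero row I).
So gcd(350, 134) = 2, with Bézout identity 18·350 − 47·134 = 2. Containment (⊇): the Bézout identity exhibits 2 as an element of (350, 134), giving (2) ⊆ (350, 134). Containment (⊆): since 2 | 350 and 2 | 134 (350 = 2·175, 134 = 2·67), every Z-linear combination of 350 and 134 is divisible by 2, so (350, 134) ⊆ (2). Therefore (350, 134) = (2), d = 2.

Final answer: (350, 134) = (2); d = 2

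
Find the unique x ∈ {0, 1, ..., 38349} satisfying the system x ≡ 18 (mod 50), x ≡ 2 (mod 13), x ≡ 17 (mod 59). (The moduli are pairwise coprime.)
x ≡ 8218 (mod 38350); the representative in [0, 38350) is 8218

The moduli 50, 13, 59 are pairwise coprime, so by the CRT there is a unique solution mod 50·13·59 = 38350.
Solve by successive substitution. Start with x ≡ 18 (mod 50).
  Combine with x ≡ 2 (mod 13): write x = 18 + 50·t and require 18 + 50·t ≡ 2 (mod 13), i.e. 50·t ≡ 2 − 18 ≡ 10 (mod 13). Since 50^(−1) ≡ 6 (mod 13) (50 ≡ 11 (mod 13)), t ≡ 6·10 ≡ 8 (mod 13). So x ≡ 18 + 50·8 = 418 (mod 650).
  Combine with x ≡ 17 (mod 59): write x = 418 + 650·t and require 418 + 650·t ≡ 17 (mod 59), i.e. 650·t ≡ 17 − 418 ≡ 12 (mod 59). Since 650^(−1) ≡ 1 (mod 59) (650 ≡ 1 (mod 59)), t ≡ 1·12 ≡ 12 (mod 59). So x ≡ 418 + 650·12 = 8218 (mod 38350).
Unique solution in [0, 38350): x = 8218.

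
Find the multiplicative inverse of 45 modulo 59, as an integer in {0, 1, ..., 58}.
Apply the extended Euclidean algorithm to (59, 45), tracking rows (r, s, t) with s·59 + t·45 = r. Each division r_prev = q·r_cur + r_new produces the new row as (previous row) − q·(current row):
  row A: (59, 1, 0)   [1·59 + 0·45 = 59]
  row B: (45, 0, 1)   [0·59 + 1·45 = 45]
  59 = 1·45 + 14   → row C = row A − 1·row B = (14, 1, −1)   [check: 1·59 − 1·45 = 14]
  45 = 3·14 + 3   → row D = row B − 3·row C = (3, −3, 4)   [check: −3·59 + 4·45 = 3]
  14 = 4·3 + 2   → row E = row C − 4·row D = (2, 13, −17)   [check: 13·59 − 17·45 = 2]
  3 = 1·2 + 1   → row F = row D − 1·row E = (1, −16, 21)   [check: −16·59 + 21·45 = 1]
  2 = 2·1 + 0   → remainder 0, stop. gcd = 1 (last nonzero row F).
The gcd is 1, so 45 is invertible mod 59. The last nonzero row gives −16·59 + 21·45 = 1, so t = 21. So 45^(−1) ≡ 21 (mod 59). Verify: 45 · 21 = 945 ≡ 1 (mod 59). ✓

Final answer: 45^(−1) ≡ 21 (mod 59)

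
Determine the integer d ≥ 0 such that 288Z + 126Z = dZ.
In the PID Z, (a, b) is generated by gcd(a, b). Compute gcd(288, 126) with the extended Euclidean algorithm, tracking rows (r, s, t) with s·288 + t·126 = r:
  row A: (288, 1, 0)   [1·288 + 0·126 = 288]
  row B: (126, 0, 1)   [0·288 + 1·126 = 126]
  288 = 2·126 + 36   → row C = row A − 2·row B = (36, 1, −2)   [check: 1·288 − 2·126 = 36]
  126 = 3·36 + 18   → row D = row B − 3·row C = (18, −3, 7)   [check: −3·288 + 7·126 = 18]
  36 = 2·18 + 0   → remainder 0, stop. gcd = 18 (last nonzero row D).
So gcd(288, 126) = 18, with Bézout identity −3·288 + 7·126 = 18. Containment (⊇): the Bézout identity exhibits 18 as an element of (288, 126), giving (18) ⊆ (288, 126). Containment (⊆): since 18 | 288 and 18 | 126 (288 = 18·16, 126 = 18·7), every Z-linear combination of 288 and 126 is divisible by 18, so (288, 126) ⊆ (18). Therefore (288, 126) = (18), d = 18.

Final answer: (288, 126) = (18); d = 18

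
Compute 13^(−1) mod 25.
13^(−1) ≡ 2 (mod 25)

Apply the extended Euclidean algorithm to (25, 13), tracking rows (r, s, t) with s·25 + t·13 = r. Each division r_prev = q·r_cur + r_new produces the new row as (previous row) − q·(current row):
  row A: (25, 1, 0)   [1·25 + 0·13 = 25]
  row B: (13, 0, 1)   [0·25 + 1·13 = 13]
  25 = 1·13 + 12   → row C = row A − 1·row B = (12, 1, −1)   [check: 1·25 − 1·13 = 12]
  13 = 1·12 + 1   → row D = row B − 1·row C = (1, −1, 2)   [check: −1·25 + 2·13 = 1]
  12 = 12·1 + 0   → remainder 0, stop. gcd = 1 (last nonzero row D).
The gcd is 1, so 13 is invertible mod 25. The last nonzero row gives −1·25 + 2·13 = 1, so t = 2. So 13^(−1) ≡ 2 (mod 25). Verify: 13 · 2 = 26 ≡ 1 (mod 25). ✓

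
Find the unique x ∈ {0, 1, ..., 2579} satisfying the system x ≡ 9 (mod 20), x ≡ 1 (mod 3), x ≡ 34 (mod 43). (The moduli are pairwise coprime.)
The moduli 20, 3, 43 are pairwise coprime, so by the CRT there is a unique solution mod 20·3·43 = 2580.
Solve by successive substitution. Start with x ≡ 9 (mod 20).
  Combine with x ≡ 1 (mod 3): write x = 9 + 20·t and require 9 + 20·t ≡ 1 (mod 3), i.e. 20·t ≡ 1 − 9 ≡ 1 (mod 3). Since 20^(−1) ≡ 2 (mod 3) (20 ≡ 2 (mod 3)), t ≡ 2·1 ≡ 2 (mod 3). So x ≡ 9 + 20·2 = 49 (mod 60).
  Combine with x ≡ 34 (mod 43): write x = 49 + 60·t and require 49 + 60·t ≡ 34 (mod 43), i.e. 60·t ≡ 34 − 49 ≡ 28 (mod 43). Since 60^(−1) ≡ 38 (mod 43) (60 ≡ 17 (mod 43)), t ≡ 38·28 ≡ 32 (mod 43). So x ≡ 49 + 60·32 = 1969 (mod 2580).
Unique solution in [0, 2580): x = 1969.

Final answer: x ≡ 1969 (mod 2580); the representative in [0, 2580) is 1969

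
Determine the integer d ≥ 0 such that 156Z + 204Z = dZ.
(156, 204) = (12); d = 12

In the PID Z, (a, b) is generated by gcd(a, b). Compute gcd(204, 156) with the extended Euclidean algorithm, tracking rows (r, s, t) with s·204 + t·156 = r:
  row A: (204, 1, 0)   [1·204 + 0·156 = 204]
  row B: (156, 0, 1)   [0·204 + 1·156 = 156]
  204 = 1·156 + 48   → row C = row A − 1·row B = (48, 1, −1)   [check: 1·204 − 1·156 = 48]
  156 = 3·48 + 12   → row D = row B − 3·row C = (12, −3, 4)   [check: −3·204 + 4·156 = 12]
  48 = 4·12 + 0   → remainder 0, stop. gcd = 12 (last nonzero row D).
So gcd(156, 204) = 12, with Bézout identity −3·204 + 4·156 = 12. Containment (⊇): the Bézout identity exhibits 12 as an element of (156, 204), giving (12) ⊆ (156, 204). Containment (⊆): since 12 | 156 and 12 | 204 (156 = 12·13, 204 = 12·17), every Z-linear combination of 156 and 204 is divisible by 12, so (156, 204) ⊆ (12). Therefore (156, 204) = (12), d = 12.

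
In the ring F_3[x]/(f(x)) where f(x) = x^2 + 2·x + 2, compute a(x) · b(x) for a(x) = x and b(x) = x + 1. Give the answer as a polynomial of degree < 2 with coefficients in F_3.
Multiply as integer polynomials: a · b = x^2 + x. Reducing coefficients mod 3: a · b ≡ x^2 + x. Now divide by f(x) = x^2 + 2·x + 2 in F_3[x], eliminating the leading term at each step:
  leading term x^2: subtract (1)·f(x) = x^2 + 2·x + 2, leaving 2·x + 1 (coefficients mod 3)
The degree is now < 2, so this is the remainder. Hence a · b ≡ 2·x + 1 in F_3[x]/(f).

Final answer: a · b ≡ 2·x + 1 (mod f(x))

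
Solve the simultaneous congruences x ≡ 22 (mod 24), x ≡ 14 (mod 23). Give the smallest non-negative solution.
The moduli 24, 23 are pairwise coprime, so by the CRT there is a unique solution mod 24·23 = 552.
Solve by successive substitution. Start with x ≡ 22 (mod 24).
  Combine with x ≡ 14 (mod 23): write x = 22 + 24·t and require 22 + 24·t ≡ 14 (mod 23), i.e. 24·t ≡ 14 − 22 ≡ 15 (mod 23). Since 24^(−1) ≡ 1 (mod 23) (24 ≡ 1 (mod 23)), t ≡ 1·15 ≡ 15 (mod 23). So x ≡ 22 + 24·15 = 382 (mod 552).
Unique solution in [0, 552): x = 382.

Final answer: x ≡ 382 (mod 552); the representative in [0, 552) is 382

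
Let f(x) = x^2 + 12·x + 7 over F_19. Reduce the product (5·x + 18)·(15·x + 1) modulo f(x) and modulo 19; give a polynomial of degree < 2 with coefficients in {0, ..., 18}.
Multiply as integer polynomials: a · b = 75·x^2 + 275·x + 18. Reducing coefficients mod 19: a · b ≡ 18·x^2 + 9·x + 18. Now divide by f(x) = x^2 + 12·x + 7 in F_19[x], eliminating the leading term at each step:
  leading term 18·x^2: subtract (18)·f(x) = 18·x^2 + 7·x + 12, leaving 2·x + 6 (coefficients mod 19)
The degree is now < 2, so this is the remainder. Hence a · b ≡ 2·x + 6 in F_19[x]/(f).

Final answer: a · b ≡ 2·x + 6 (mod f(x))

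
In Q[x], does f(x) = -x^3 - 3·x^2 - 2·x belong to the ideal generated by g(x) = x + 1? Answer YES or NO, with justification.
In Q[x] the ideal (g) consists of all multiples of g, so f ∈ (g) iff g | f, i.e. iff the remainder of f on division by g is 0. Divide f by g (g is monic, so eliminate the leading term of the running remainder at each step):
  leading term -x^3: subtract (-x^2)·g(x) = -x^3 - x^2, leaving -2·x^2 - 2·x
  leading term -2·x^2: subtract (-2·x)·g(x) = -2·x^2 - 2·x, leaving 0
The remainder is 0, so f(x) = g(x) · h(x) with h(x) = -x^2 - 2·x. Hence g | f, i.e. f ∈ (g).

Final answer: YES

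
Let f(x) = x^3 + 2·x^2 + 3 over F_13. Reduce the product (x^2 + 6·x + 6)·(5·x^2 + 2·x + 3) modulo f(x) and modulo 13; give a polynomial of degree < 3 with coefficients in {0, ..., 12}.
a · b ≡ x^2 + 2·x + 4 (mod f(x))

Multiply as integer polynomials: a · b = 5·x^4 + 32·x^3 + 45·x^2 + 30·x + 18. Reducing coefficients mod 13: a · b ≡ 5·x^4 + 6·x^3 + 6·x^2 + 4·x + 5. Now divide by f(x) = x^3 + 2·x^2 + 3 in F_13[x], eliminating the leading term at each step:
  leading term 5·x^4: subtract (5·x)·f(x) = 5·x^4 + 10·x^3 + 2·x, leaving 9·x^3 + 6·x^2 + 2·x + 5 (coefficients mod 13)
  leading term 9·x^3: subtract (9)·f(x) = 9·x^3 + 5·x^2 + 1, leaving x^2 + 2·x + 4 (coefficients mod 13)
The degree is now < 3, so this is the remainder. Hence a · b ≡ x^2 + 2·x + 4 in F_13[x]/(f).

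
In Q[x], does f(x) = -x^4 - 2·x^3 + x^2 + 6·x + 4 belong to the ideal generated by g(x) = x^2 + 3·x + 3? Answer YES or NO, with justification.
In Q[x] the ideal (g) consists of all multiples of g, so f ∈ (g) iff g | f, i.e. iff the remainder of f on division by g is 0. Divide f by g (g is monic, so eliminate the leading term of the running remainder at each step):
  leading term -x^4: subtract (-x^2)·g(x) = -x^4 - 3·x^3 - 3·x^2, leaving x^3 + 4·x^2 + 6·x + 4
  leading term x^3: subtract (x)·g(x) = x^3 + 3·x^2 + 3·x, leaving x^2 + 3·x + 4
  leading term x^2: subtract (1)·g(x) = x^2 + 3·x + 3, leaving 1
The remainder r(x) = 1 ≠ 0 (and deg r < deg g), so g ∤ f, i.e. f ∉ (g).

Final answer: NO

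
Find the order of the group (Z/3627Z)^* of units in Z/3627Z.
(Z/3627Z)^* consists of the classes a with gcd(a, 3627) = 1, so its order is φ(3627). φ is multiplicative, with φ(p^e) = p^e − p^(e−1). Factorise 3627 = 3^2 · 13 · 31. Then
  φ(3627) = (3^2 − 3^1) · (13 − 1) · (31 − 1) = 6 · 12 · 30 = 2160.
Thus |(Z/3627Z)^*| = 2160.

Final answer: |(Z/3627Z)^*| = 2160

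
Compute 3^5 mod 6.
3

Use repeated squaring. Binary(5) = 101. Walk through the bits of the exponent 5 left-to-right: at each bit after the leading one, square the running value, then multiply by 3 if the bit is 1 (always reducing mod 6):
  bit 1 = 1 (leading): start with 3.
  bit 2 = 0: square 3^2 = 9 ≡ 3 (mod 6).
  bit 3 = 1: square 3^2 = 9 ≡ 3; bit is 1, so multiply 3·3 = 9 ≡ 3 (mod 6).
Final value: 3^5 ≡ 3 (mod 6).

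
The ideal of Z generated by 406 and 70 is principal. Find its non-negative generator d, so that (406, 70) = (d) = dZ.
(406, 70) = (14); d = 14

In the PID Z, (a, b) is generated by gcd(a, b). Compute gcd(406, 70) with the extended Euclidean algorithm, tracking rows (r, s, t) with s·406 + t·70 = r:
  row A: (406, 1, 0)   [1·406 + 0·70 = 406]
  row B: (70, 0, 1)   [0·406 + 1·70 = 70]
  406 = 5·70 + 56   → row C = row A − 5·row B = (56, 1, −5)   [check: 1·406 − 5·70 = 56]
  70 = 1·56 + 14   → row D = row B − 1·row C = (14, −1, 6)   [check: −1·406 + 6·70 = 14]
  56 = 4·14 + 0   → remainder 0, stop. gcd = 14 (last nonzero row D).
So gcd(406, 70) = 14, with Bézout identity −1·406 + 6·70 = 14. Containment (⊇): the Bézout identity exhibits 14 as an element of (406, 70), giving (14) ⊆ (406, 70). Containment (⊆): since 14 | 406 and 14 | 70 (406 = 14·29, 70 = 14·5), every Z-linear combination of 406 and 70 is divisible by 14, so (406, 70) ⊆ (14). Therefore (406, 70) = (14), d = 14.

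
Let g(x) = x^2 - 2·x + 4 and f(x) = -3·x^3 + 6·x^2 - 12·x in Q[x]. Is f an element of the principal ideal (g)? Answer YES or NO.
In Q[x] the ideal (g) consists of all multiples of g, so f ∈ (g) iff g | f, i.e. iff the remainder of f on division by g is 0. Divide f by g (g is monic, so eliminate the leading term of the running remainder at each step):
  leading term -3·x^3: subtract (-3·x)·g(x) = -3·x^3 + 6·x^2 - 12·x, leaving 0
The remainder is 0, so f(x) = g(x) · h(x) with h(x) = -3·x. Hence g | f, i.e. f ∈ (g).

Final answer: YES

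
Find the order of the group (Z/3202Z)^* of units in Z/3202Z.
(Z/3202Z)^* consists of the classes a with gcd(a, 3202) = 1, so its order is φ(3202). φ is multiplicative, with φ(p^e) = p^e − p^(e−1). Factorise 3202 = 2 · 1601. Then
  φ(3202) = (2 − 1) · (1601 − 1) = 1 · 1600 = 1600.
Thus |(Z/3202Z)^*| = 1600.

Final answer: |(Z/3202Z)^*| = 1600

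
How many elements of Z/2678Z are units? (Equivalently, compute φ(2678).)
An element a ∈ Z/2678Z is a unit iff gcd(a, 2678) = 1, so the number of units is φ(2678). φ is multiplicative, with φ(p^e) = p^e − p^(e−1). Factorise 2678 = 2 · 13 · 103. Then
  φ(2678) = (2 − 1) · (13 − 1) · (103 − 1) = 1 · 12 · 102 = 1224.

Final answer: Z/2678Z has φ(2678) = 1224 units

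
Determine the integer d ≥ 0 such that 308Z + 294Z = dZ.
In the PID Z, (a, b) is generated by gcd(a, b). Compute gcd(308, 294) with the extended Euclidean algorithm, tracking rows (r, s, t) with s·308 + t·294 = r:
  row A: (308, 1, 0)   [1·308 + 0·294 = 308]
  row B: (294, 0, 1)   [0·308 + 1·294 = 294]
  308 = 1·294 + 14   → row C = row A − 1·row B = (14, 1, −1)   [check: 1·308 − 1·294 = 14]
  294 = 21·14 + 0   → remainder 0, stop. gcd = 14 (last nonzero row C).
So gcd(308, 294) = 14, with Bézout identity 1·308 − 1·294 = 14. Containment (⊇): the Bézout identity exhibits 14 as an element of (308, 294), giving (14) ⊆ (308, 294). Containment (⊆): since 14 | 308 and 14 | 294 (308 = 14·22, 294 = 14·21), every Z-linear combination of 308 and 294 is divisible by 14, so (308, 294) ⊆ (14). Therefore (308, 294) = (14), d = 14.

Final answer: (308, 294) = (14); d = 14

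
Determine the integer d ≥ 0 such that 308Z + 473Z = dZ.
(308, 473) = (11); d = 11

In the PID Z, (a, b) is generated by gcd(a, b). Compute gcd(473, 308) with the extended Euclidean algorithm, tracking rows (r, s, t) with s·473 + t·308 = r:
  row A: (473, 1, 0)   [1·473 + 0·308 = 473]
  row B: (308, 0, 1)   [0·473 + 1·308 = 308]
  473 = 1·308 + 165   → row C = row A − 1·row B = (165, 1, −1)   [check: 1·473 − 1·308 = 165]
  308 = 1·165 + 143   → row D = row B − 1·row C = (143, −1, 2)   [check: −1·473 + 2·308 = 143]
  165 = 1·143 + 22   → row E = row C − 1·row D = (22, 2, −3)   [check: 2·473 − 3·308 = 22]
  143 = 6·22 + 11   → row F = row D − 6·row E = (11, −13, 20)   [check: −13·473 + 20·308 = 11]
  22 = 2·11 + 0   → remainder 0, stop. gcd = 11 (last nonzero row F).
So gcd(308, 473) = 11, with Bézout identity −13·473 + 20·308 = 11. Containment (⊇): the Bézout identity exhibits 11 as an element of (308, 473), giving (11) ⊆ (308, 473). Containment (⊆): since 11 | 308 and 11 | 473 (308 = 11·28, 473 = 11·43), every Z-linear combination of 308 and 473 is divisible by 11, so (308, 473) ⊆ (11). Therefore (308, 473) = (11), d = 11.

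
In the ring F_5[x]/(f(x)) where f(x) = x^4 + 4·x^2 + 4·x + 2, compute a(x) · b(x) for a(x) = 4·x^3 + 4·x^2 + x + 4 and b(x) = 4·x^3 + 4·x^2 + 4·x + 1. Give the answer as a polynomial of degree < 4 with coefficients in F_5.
a · b ≡ 3·x^3 + x^2 (mod f(x))

Multiply as integer polynomials: a · b = 16·x^6 + 32·x^5 + 36·x^4 + 40·x^3 + 24·x^2 + 17·x + 4. Reducing coefficients mod 5: a · b ≡ x^6 + 2·x^5 + x^4 + 4·x^2 + 2·x + 4. Now divide by f(x) = x^4 + 4·x^2 + 4·x + 2 in F_5[x], eliminating the leading term at each step:
  leading term x^6: subtract (x^2)·f(x) = x^6 + 4·x^4 + 4·x^3 + 2·x^2, leaving 2·x^5 + 2·x^4 + x^3 + 2·x^2 + 2·x + 4 (coefficients mod 5)
  leading term 2·x^5: subtract (2·x)·f(x) = 2·x^5 + 3·x^3 + 3·x^2 + 4·x, leaving 2·x^4 + 3·x^3 + 4·x^2 + 3·x + 4 (coefficients mod 5)
  leading term 2·x^4: subtract (2)·f(x) = 2·x^4 + 3·x^2 + 3·x + 4, leaving 3·x^3 + x^2 (coefficients mod 5)
The degree is now < 4, so this is the remainder. Hence a · b ≡ 3·x^3 + x^2 in F_5[x]/(f).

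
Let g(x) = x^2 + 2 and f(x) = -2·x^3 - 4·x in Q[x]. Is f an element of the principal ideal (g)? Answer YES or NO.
In Q[x] the ideal (g) consists of all multiples of g, so f ∈ (g) iff g | f, i.e. iff the remainder of f on division by g is 0. Divide f by g (g is monic, so eliminate the leading term of the running remainder at each step):
  leading term -2·x^3: subtract (-2·x)·g(x) = -2·x^3 - 4·x, leaving 0
The remainder is 0, so f(x) = g(x) · h(x) with h(x) = -2·x. Hence g | f, i.e. f ∈ (g).

Final answer: YES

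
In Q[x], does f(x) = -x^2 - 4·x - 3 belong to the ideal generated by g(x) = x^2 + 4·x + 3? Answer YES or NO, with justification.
In Q[x] the ideal (g) consists of all multiples of g, so f ∈ (g) iff g | f, i.e. iff the remainder of f on division by g is 0. Divide f by g (g is monic, so eliminate the leading term of the running remainder at each step):
  leading term -x^2: subtract (-1)·g(x) = -x^2 - 4·x - 3, leaving 0
The remainder is 0, so f(x) = g(x) · h(x) with h(x) = -1. Hence g | f, i.e. f ∈ (g).

Final answer: YES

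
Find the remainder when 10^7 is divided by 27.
10

Use repeated squaring. Binary(7) = 111. Walk through the bits of the exponent 7 left-to-right: at each bit after the leading one, square the running value, then multiply by 10 if the bit is 1 (always reducing mod 27):
  bit 1 = 1 (leading): start with 10.
  bit 2 = 1: square 10^2 = 100 ≡ 19; bit is 1, so multiply 19·10 = 190 ≡ 1 (mod 27).
  bit 3 = 1: square 1^2 = 1; bit is 1, so multiply 1·10 = 10 (mod 27).
Final value: 10^7 ≡ 10 (mod 27).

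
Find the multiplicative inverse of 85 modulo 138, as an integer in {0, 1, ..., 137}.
Apply the extended Euclidean algorithm to (138, 85), tracking rows (r, s, t) with s·138 + t·85 = r. Each division r_prev = q·r_cur + r_new produces the new row as (previous row) − q·(current row):
  row A: (138, 1, 0)   [1·138 + 0·85 = 138]
  row B: (85, 0, 1)   [0·138 + 1·85 = 85]
  138 = 1·85 + 53   → row C = row A − 1·row B = (53, 1, −1)   [check: 1·138 − 1·85 = 53]
  85 = 1·53 + 32   → row D = row B − 1·row C = (32, −1, 2)   [check: −1·138 + 2·85 = 32]
  53 = 1·32 + 21   → row E = row C − 1·row D = (21, 2, −3)   [check: 2·138 − 3·85 = 21]
  32 = 1·21 + 11   → row F = row D − 1·row E = (11, −3, 5)   [check: −3·138 + 5·85 = 11]
  21 = 1·11 + 10   → row G = row E − 1·row F = (10, 5, −8)   [check: 5·138 − 8·85 = 10]
  11 = 1·10 + 1   → row H = row F − 1·row G = (1, −8, 13)   [check: −8·138 + 13·85 = 1]
  10 = 10·1 + 0   → remainder 0, stop. gcd = 1 (last nonzero row H).
The gcd is 1, so 85 is invertible mod 138. The last nonzero row gives −8·138 + 13·85 = 1, so t = 13. So 85^(−1) ≡ 13 (mod 138). Verify: 85 · 13 = 1105 ≡ 1 (mod 138). ✓

Final answer: 85^(−1) ≡ 13 (mod 138)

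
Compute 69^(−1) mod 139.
Apply the extended Euclidean algorithm to (139, 69), tracking rows (r, s, t) with s·139 + t·69 = r. Each division r_prev = q·r_cur + r_new produces the new row as (previous row) − q·(current row):
  row A: (139, 1, 0)   [1·139 + 0·69 = 139]
  row B: (69, 0, 1)   [0·139 + 1·69 = 69]
  139 = 2·69 + 1   → row C = row A − 2·row B = (1, 1, −2)   [check: 1·139 − 2·69 = 1]
  69 = 69·1 + 0   → remainder 0, stop. gcd = 1 (last nonzero row C).
The gcd is 1, so 69 is invertible mod 139. The last nonzero row gives 1·139 − 2·69 = 1, so t = −2. So 69^(−1) ≡ −2 ≡ 137 (mod 139). Verify: 69 · 137 = 9453 ≡ 1 (mod 139). ✓

Final answer: 69^(−1) ≡ 137 (mod 139)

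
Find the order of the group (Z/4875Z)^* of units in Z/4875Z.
(Z/4875Z)^* consists of the classes a with gcd(a, 4875) = 1, so its order is φ(4875). φ is multiplicative, with φ(p^e) = p^e − p^(e−1). Factorise 4875 = 3 · 5^3 · 13. Then
  φ(4875) = (3 − 1) · (5^3 − 5^2) · (13 − 1) = 2 · 100 · 12 = 2400.
Thus |(Z/4875Z)^*| = 2400.

Final answer: |(Z/4875Z)^*| = 2400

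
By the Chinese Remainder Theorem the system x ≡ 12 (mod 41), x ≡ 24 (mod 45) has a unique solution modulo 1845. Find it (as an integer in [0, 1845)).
x ≡ 1734 (mod 1845); the representative in [0, 1845) is 1734

The moduli 41, 45 are pairwise coprime, so by the CRT there is a unique solution mod 41·45 = 1845.
Solve by successive substitution. Start with x ≡ 12 (mod 41).
  Combine with x ≡ 24 (mod 45): write x = 12 + 41·t and require 12 + 41·t ≡ 24 (mod 45), i.e. 41·t ≡ 24 − 12 ≡ 12 (mod 45). Since 41^(−1) ≡ 11 (mod 45), t ≡ 11·12 ≡ 42 (mod 45). So x ≡ 12 + 41·42 = 1734 (mod 1845).
Unique solution in [0, 1845): x = 1734.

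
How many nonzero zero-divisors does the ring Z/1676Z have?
In Z/1676Z each nonzero element is either a unit (gcd with 1676 is 1) or a zero-divisor (gcd > 1). The number of units is φ(1676): factorise 1676 = 2^2 · 419, so φ(1676) = (2^2 − 2^1) · (419 − 1) = 2 · 418 = 836. The nonzero elements number 1676 − 1 = 1675. Hence the nonzero zero-divisors number 1675 − 836 = 839.

Final answer: Z/1676Z has 839 nonzero zero-divisors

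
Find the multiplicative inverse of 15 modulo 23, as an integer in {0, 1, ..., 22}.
15^(−1) ≡ 20 (mod 23)

Apply the extended Euclidean algorithm to (23, 15), tracking rows (r, s, t) with s·23 + t·15 = r. Each division r_prev = q·r_cur + r_new produces the new row as (previous row) − q·(current row):
  row A: (23, 1, 0)   [1·23 + 0·15 = 23]
  row B: (15, 0, 1)   [0·23 + 1·15 = 15]
  23 = 1·15 + 8   → row C = row A − 1·row B = (8, 1, −1)   [check: 1·23 − 1·15 = 8]
  15 = 1·8 + 7   → row D = row B − 1·row C = (7, −1, 2)   [check: −1·23 + 2·15 = 7]
  8 = 1·7 + 1   → row E = row C − 1·row D = (1, 2, −3)   [check: 2·23 − 3·15 = 1]
  7 = 7·1 + 0   → remainder 0, stop. gcd = 1 (last nonzero row E).
The gcd is 1, so 15 is invertible mod 23. The last nonzero row gives 2·23 − 3·15 = 1, so t = −3. So 15^(−1) ≡ −3 ≡ 20 (mod 23). Verify: 15 · 20 = 300 ≡ 1 (mod 23). ✓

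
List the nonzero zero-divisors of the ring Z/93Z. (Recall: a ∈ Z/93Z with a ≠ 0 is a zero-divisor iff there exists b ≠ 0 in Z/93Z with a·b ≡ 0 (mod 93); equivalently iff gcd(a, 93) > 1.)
An element a ∈ Z/93Z (with a ≠ 0) is a zero-divisor iff gcd(a, 93) > 1 (because a is a unit precisely when gcd(a, n) = 1, and in Z/nZ every nonzero, non-unit element is a zero-divisor). Scan a = 1, ..., 92 and keep those with gcd(a, 93) > 1:
  gcd(3, 93) = 3, gcd(6, 93) = 3, gcd(9, 93) = 3, gcd(12, 93) = 3, gcd(15, 93) = 3, gcd(18, 93) = 3, gcd(21, 93) = 3, gcd(24, 93) = 3, gcd(27, 93) = 3, gcd(30, 93) = 3, gcd(31, 93) = 31, gcd(33, 93) = 3, gcd(36, 93) = 3, gcd(39, 93) = 3, gcd(42, 93) = 3, gcd(45, 93) = 3, gcd(48, 93) = 3, gcd(51, 93) = 3, gcd(54, 93) = 3, gcd(57, 93) = 3, gcd(60, 93) = 3, gcd(62, 93) = 31, gcd(63, 93) = 3, gcd(66, 93) = 3, gcd(69, 93) = 3, gcd(72, 93) = 3, gcd(75, 93) = 3, gcd(78, 93) = 3, gcd(81, 93) = 3, gcd(84, 93) = 3, gcd(87, 93) = 3, gcd(90, 93) = 3.
All other a ∈ {1, ..., 92} have gcd(a, 93) = 1 and are units. So the nonzero zero-divisors are exactly the 32 values of a appearing in this scan.

Final answer: nonzero zero-divisors of Z/93Z = {3, 6, 9, 12, 15, 18, 21, 24, 27, 30, 31, 33, 36, 39, 42, 45, 48, 51, 54, 57, 60, 62, 63, 66, 69, 72, 75, 78, 81, 84, 87, 90}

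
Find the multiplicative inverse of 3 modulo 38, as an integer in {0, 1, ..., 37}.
Apply the extended Euclidean algorithm to (38, 3), tracking rows (r, s, t) with s·38 + t·3 = r. Each division r_prev = q·r_cur + r_new produces the new row as (previous row) − q·(current row):
  row A: (38, 1, 0)   [1·38 + 0·3 = 38]
  row B: (3, 0, 1)   [0·38 + 1·3 = 3]
  38 = 12·3 + 2   → row C = row A − 12·row B = (2, 1, −12)   [check: 1·38 − 12·3 = 2]
  3 = 1·2 + 1   → row D = row B − 1·row C = (1, −1, 13)   [check: −1·38 + 13·3 = 1]
  2 = 2·1 + 0   → remainder 0, stop. gcd = 1 (last nonzero row D).
The gcd is 1, so 3 is invertible mod 38. The last nonzero row gives −1·38 + 13·3 = 1, so t = 13. So 3^(−1) ≡ 13 (mod 38). Verify: 3 · 13 = 39 ≡ 1 (mod 38). ✓

Final answer: 3^(−1) ≡ 13 (mod 38)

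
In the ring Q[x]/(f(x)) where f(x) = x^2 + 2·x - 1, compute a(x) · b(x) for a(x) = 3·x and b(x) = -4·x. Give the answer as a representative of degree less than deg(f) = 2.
a · b ≡ 24·x - 12 (mod f(x))

First multiply in Q[x] without reducing: a · b = -12·x^2. Now divide by f(x) = x^2 + 2·x - 1, eliminating the leading term at each step:
  leading term -12·x^2: subtract (-12)·f(x) = -12·x^2 - 24·x + 12, leaving 24·x - 12
The degree is now < 2, so this is the remainder. Hence a · b ≡ 24·x - 12 in Q[x]/(f).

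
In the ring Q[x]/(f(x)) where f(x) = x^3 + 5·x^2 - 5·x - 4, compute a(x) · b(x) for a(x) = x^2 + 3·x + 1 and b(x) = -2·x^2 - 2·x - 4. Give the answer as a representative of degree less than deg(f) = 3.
a · b ≡ -32·x^2 - 12·x + 4 (mod f(x))

First multiply in Q[x] without reducing: a · b = -2·x^4 - 8·x^3 - 12·x^2 - 14·x - 4. Now divide by f(x) = x^3 + 5·x^2 - 5·x - 4, eliminating the leading term at each step:
  leading term -2·x^4: subtract (-2·x)·f(x) = -2·x^4 - 10·x^3 + 10·x^2 + 8·x, leaving 2·x^3 - 22·x^2 - 22·x - 4
  leading term 2·x^3: subtract (2)·f(x) = 2·x^3 + 10·x^2 - 10·x - 8, leaving -32·x^2 - 12·x + 4
The degree is now < 3, so this is the remainder. Hence a · b ≡ -32·x^2 - 12·x + 4 in Q[x]/(f).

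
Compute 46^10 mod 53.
Use repeated squaring. Binary(10) = 1010. Walk through the bits of the exponent 10 left-to-right: at each bit after the leading one, square the running value, then multiply by 46 if the bit is 1 (always reducing mod 53):
  bit 1 = 1 (leading): start with 46.
  bit 2 = 0: square 46^2 = 2116 ≡ 49 (mod 53).
  bit 3 = 1: square 49^2 = 2401 ≡ 16; bit is 1, so multiply 16·46 = 736 ≡ 47 (mod 53).
  bit 4 = 0: square 47^2 = 2209 ≡ 36 (mod 53).
Final value: 46^10 ≡ 36 (mod 53).

Final answer: 36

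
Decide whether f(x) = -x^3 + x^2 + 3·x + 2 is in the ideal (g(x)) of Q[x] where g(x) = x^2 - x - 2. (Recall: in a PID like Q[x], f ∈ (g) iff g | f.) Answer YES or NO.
NO

In Q[x] the ideal (g) consists of all multiples of g, so f ∈ (g) iff g | f, i.e. iff the remainder of f on division by g is 0. Divide f by g (g is monic, so eliminate the leading term of the running remainder at each step):
  leading term -x^3: subtract (-x)·g(x) = -x^3 + x^2 + 2·x, leaving x + 2
The remainder r(x) = x + 2 ≠ 0 (and deg r < deg g), so g ∤ f, i.e. f ∉ (g).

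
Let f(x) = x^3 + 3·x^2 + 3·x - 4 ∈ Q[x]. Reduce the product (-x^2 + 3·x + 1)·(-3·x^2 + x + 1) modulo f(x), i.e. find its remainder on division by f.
First multiply in Q[x] without reducing: a · b = 3·x^4 - 10·x^3 - x^2 + 4·x + 1. Now divide by f(x) = x^3 + 3·x^2 + 3·x - 4, eliminating the leading term at each step:
  leading term 3·x^4: subtract (3·x)·f(x) = 3·x^4 + 9·x^3 + 9·x^2 - 12·x, leaving -19·x^3 - 10·x^2 + 16·x + 1
  leading term -19·x^3: subtract (-19)·f(x) = -19·x^3 - 57·x^2 - 57·x + 76, leaving 47·x^2 + 73·x - 75
The degree is now < 3, so this is the remainder. Hence a · b ≡ 47·x^2 + 73·x - 75 in Q[x]/(f).

Final answer: a · b ≡ 47·x^2 + 73·x - 75 (mod f(x))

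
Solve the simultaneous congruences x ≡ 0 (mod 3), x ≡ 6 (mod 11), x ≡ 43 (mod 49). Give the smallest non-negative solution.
x ≡ 435 (mod 1617); the representative in [0, 1617) is 435

The moduli 3, 11, 49 are pairwise coprime, so by the CRT there is a unique solution mod 3·11·49 = 1617.
Solve by successive substitution. Start with x ≡ 0 (mod 3).
  Combine with x ≡ 6 (mod 11): write x = 3·t and require 3·t ≡ 6 (mod 11). Since 3^(−1) ≡ 4 (mod 11), t ≡ 4·6 ≡ 2 (mod 11). So x ≡ 3·2 = 6 (mod 33).
  Combine with x ≡ 43 (mod 49): write x = 6 + 33·t and require 6 + 33·t ≡ 43 (mod 49), i.e. 33·t ≡ 43 − 6 ≡ 37 (mod 49). Since 33^(−1) ≡ 3 (mod 49), t ≡ 3·37 ≡ 13 (mod 49). So x ≡ 6 + 33·13 = 435 (mod 1617).
Unique solution in [0, 1617): x = 435.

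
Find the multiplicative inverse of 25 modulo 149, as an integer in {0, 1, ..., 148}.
Apply the extended Euclidean algorithm to (149, 25), tracking rows (r, s, t) with s·149 + t·25 = r. Each division r_prev = q·r_cur + r_new produces the new row as (previous row) − q·(current row):
  row A: (149, 1, 0)   [1·149 + 0·25 = 149]
  row B: (25, 0, 1)   [0·149 + 1·25 = 25]
  149 = 5·25 + 24   → row C = row A − 5·row B = (24, 1, −5)   [check: 1·149 − 5·25 = 24]
  25 = 1·24 + 1   → row D = row B − 1·row C = (1, −1, 6)   [check: −1·149 + 6·25 = 1]
  24 = 24·1 + 0   → remainder 0, stop. gcd = 1 (last nonzero row D).
The gcd is 1, so 25 is invertible mod 149. The last nonzero row gives −1·149 + 6·25 = 1, so t = 6. So 25^(−1) ≡ 6 (mod 149). Verify: 25 · 6 = 150 ≡ 1 (mod 149). ✓

Final answer: 25^(−1) ≡ 6 (mod 149)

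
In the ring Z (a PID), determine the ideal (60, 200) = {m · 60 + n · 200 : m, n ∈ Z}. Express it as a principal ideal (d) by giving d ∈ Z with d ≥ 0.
(60, 200) = (20); d = 20

In the PID Z, (a, b) is generated by gcd(a, b). Compute gcd(200, 60) with the extended Euclidean algorithm, tracking rows (r, s, t) with s·200 + t·60 = r:
  row A: (200, 1, 0)   [1·200 + 0·60 = 200]
  row B: (60, 0, 1)   [0·200 + 1·60 = 60]
  200 = 3·60 + 20   → row C = row A − 3·row B = (20, 1, −3)   [check: 1·200 − 3·60 = 20]
  60 = 3·20 + 0   → remainder 0, stop. gcd = 20 (last nonzero row C).
So gcd(60, 200) = 20, with Bézout identity 1·200 − 3·60 = 20. Containment (⊇): the Bézout identity exhibits 20 as an element of (60, 200), giving (20) ⊆ (60, 200). Containment (⊆): since 20 | 60 and 20 | 200 (60 = 20·3, 200 = 20·10), every Z-linear combination of 60 and 200 is divisible by 20, so (60, 200) ⊆ (20). Therefore (60, 200) = (20), d = 20.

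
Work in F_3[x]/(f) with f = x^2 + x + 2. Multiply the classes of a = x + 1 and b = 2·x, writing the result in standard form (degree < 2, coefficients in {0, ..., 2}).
a · b ≡ 2 (mod f(x))

Multiply as integer polynomials: a · b = 2·x^2 + 2·x. Reducing coefficients mod 3: a · b ≡ 2·x^2 + 2·x. Now divide by f(x) = x^2 + x + 2 in F_3[x], eliminating the leading term at each step:
  leading term 2·x^2: subtract (2)·f(x) = 2·x^2 + 2·x + 1, leaving 2 (coefficients mod 3)
The degree is now < 2, so this is the remainder. Hence a · b ≡ 2 in F_3[x]/(f).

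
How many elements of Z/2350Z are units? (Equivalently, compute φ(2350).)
Z/2350Z has φ(2350) = 920 units

An element a ∈ Z/2350Z is a unit iff gcd(a, 2350) = 1, so the number of units is φ(2350). φ is multiplicative, with φ(p^e) = p^e − p^(e−1). Factorise 2350 = 2 · 5^2 · 47. Then
  φ(2350) = (2 − 1) · (5^2 − 5^1) · (47 − 1) = 1 · 20 · 46 = 920.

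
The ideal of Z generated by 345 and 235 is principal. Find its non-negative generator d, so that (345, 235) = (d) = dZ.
(345, 235) = (5); d = 5

In the PID Z, (a, b) is generated by gcd(a, b). Compute gcd(345, 235) with the extended Euclidean algorithm, tracking rows (r, s, t) with s·345 + t·235 = r:
  row A: (345, 1, 0)   [1·345 + 0·235 = 345]
  row B: (235, 0, 1)   [0·345 + 1·235 = 235]
  345 = 1·235 + 110   → row C = row A − 1·row B = (110, 1, −1)   [check: 1·345 − 1·235 = 110]
  235 = 2·110 + 15   → row D = row B − 2·row C = (15, −2, 3)   [check: −2·345 + 3·235 = 15]
  110 = 7·15 + 5   → row E = row C − 7·row D = (5, 15, −22)   [check: 15·345 − 22·235 = 5]
  15 = 3·5 + 0   → remainder 0, stop. gcd = 5 (last nonzero row E).
So gcd(345, 235) = 5, with Bézout identity 15·345 − 22·235 = 5. Containment (⊇): the Bézout identity exhibits 5 as an element of (345, 235), giving (5) ⊆ (345, 235). Containment (⊆): since 5 | 345 and 5 | 235 (345 = 5·69, 235 = 5·47), every Z-linear combination of 345 and 235 is divisible by 5, so (345, 235) ⊆ (5). Therefore (345, 235) = (5), d = 5.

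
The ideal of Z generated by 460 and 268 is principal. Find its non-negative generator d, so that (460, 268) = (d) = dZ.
(460, 268) = (4); d = 4

In the PID Z, (a, b) is generated by gcd(a, b). Compute gcd(460, 268) with the extended Euclidean algorithm, tracking rows (r, s, t) with s·460 + t·268 = r:
  row A: (460, 1, 0)   [1·460 + 0·268 = 460]
  row B: (268, 0, 1)   [0·460 + 1·268 = 268]
  460 = 1·268 + 192   → row C = row A − 1·row B = (192, 1, −1)   [check: 1·460 − 1·268 = 192]
  268 = 1·192 + 76   → row D = row B − 1·row C = (76, −1, 2)   [check: −1·460 + 2·268 = 76]
  192 = 2·76 + 40   → row E = row C − 2·row D = (40, 3, −5)   [check: 3·460 − 5·268 = 40]
  76 = 1·40 + 36   → row F = row D − 1·row E = (36, −4, 7)   [check: −4·460 + 7·268 = 36]
  40 = 1·36 + 4   → row G = row E − 1·row F = (4, 7, −12)   [check: 7·460 − 12·268 = 4]
  36 = 9·4 + 0   → remainder 0, stop. gcd = 4 (last nonzero row G).
So gcd(460, 268) = 4, with Bézout identity 7·460 − 12·268 = 4. Containment (⊇): the Bézout identity exhibits 4 as an element of (460, 268), giving (4) ⊆ (460, 268). Containment (⊆): since 4 | 460 and 4 | 268 (460 = 4·115, 268 = 4·67), every Z-linear combination of 460 and 268 is divisible by 4, so (460, 268) ⊆ (4). Therefore (460, 268) = (4), d = 4.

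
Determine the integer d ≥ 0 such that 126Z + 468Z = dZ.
(126, 468) = (18); d = 18

In the PID Z, (a, b) is generated by gcd(a, b). Compute gcd(468, 126) with the extended Euclidean algorithm, tracking rows (r, s, t) with s·468 + t·126 = r:
  row A: (468, 1, 0)   [1·468 + 0·126 = 468]
  row B: (126, 0, 1)   [0·468 + 1·126 = 126]
  468 = 3·126 + 90   → row C = row A − 3·row B = (90, 1, −3)   [check: 1·468 − 3·126 = 90]
  126 = 1·90 + 36   → row D = row B − 1·row C = (36, −1, 4)   [check: −1·468 + 4·126 = 36]
  90 = 2·36 + 18   → row E = row C − 2·row D = (18, 3, −11)   [check: 3·468 − 11·126 = 18]
  36 = 2·18 + 0   → remainder 0, stop. gcd = 18 (last nonzero row E).
So gcd(126, 468) = 18, with Bézout identity 3·468 − 11·126 = 18. Containment (⊇): the Bézout identity exhibits 18 as an element of (126, 468), giving (18) ⊆ (126, 468). Containment (⊆): since 18 | 126 and 18 | 468 (126 = 18·7, 468 = 18·26), every Z-linear combination of 126 and 468 is divisible by 18, so (126, 468) ⊆ (18). Therefore (126, 468) = (18), d = 18.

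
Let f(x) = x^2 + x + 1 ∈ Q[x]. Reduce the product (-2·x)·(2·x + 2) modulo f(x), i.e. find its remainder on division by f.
a · b ≡ 4 (mod f(x))

First multiply in Q[x] without reducing: a · b = -4·x^2 - 4·x. Now divide by f(x) = x^2 + x + 1, eliminating the leading term at each step:
  leading term -4·x^2: subtract (-4)·f(x) = -4·x^2 - 4·x - 4, leaving 4
The degree is now < 2, so this is the remainder. Hence a · b ≡ 4 in Q[x]/(f).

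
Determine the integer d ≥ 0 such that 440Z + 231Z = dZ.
(440, 231) = (11); d = 11

In the PID Z, (a, b) is generated by gcd(a, b). Compute gcd(440, 231) with the extended Euclidean algorithm, tracking rows (r, s, t) with s·440 + t·231 = r:
  row A: (440, 1, 0)   [1·440 + 0·231 = 440]
  row B: (231, 0, 1)   [0·440 + 1·231 = 231]
  440 = 1·231 + 209   → row C = row A − 1·row B = (209, 1, −1)   [check: 1·440 − 1·231 = 209]
  231 = 1·209 + 22   → row D = row B − 1·row C = (22, −1, 2)   [check: −1·440 + 2·231 = 22]
  209 = 9·22 + 11   → row E = row C − 9·row D = (11, 10, −19)   [check: 10·440 − 19·231 = 11]
  22 = 2·11 + 0   → remainder 0, stop. gcd = 11 (last nonzero row E).
So gcd(440, 231) = 11, with Bézout identity 10·440 − 19·231 = 11. Containment (⊇): the Bézout identity exhibits 11 as an element of (440, 231), giving (11) ⊆ (440, 231). Containment (⊆): since 11 | 440 and 11 | 231 (440 = 11·40, 231 = 11·21), every Z-linear combination of 440 and 231 is divisible by 11, so (440, 231) ⊆ (11). Therefore (440, 231) = (11), d = 11.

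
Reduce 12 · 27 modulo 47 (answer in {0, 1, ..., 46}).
Both factors are already reduced mod 47. 12 · 27 = 324. Dividing by 47: 324 = 6·47 + 42. So (12 · 27) mod 47 = 42.

Final answer: 42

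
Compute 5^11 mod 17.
11

Use repeated squaring. Binary(11) = 1011. Walk through the bits of the exponent 11 left-to-right: at each bit after the leading one, square the running value, then multiply by 5 if the bit is 1 (always reducing mod 17):
  bit 1 = 1 (leading): start with 5.
  bit 2 = 0: square 5^2 = 25 ≡ 8 (mod 17).
  bit 3 = 1: square 8^2 = 64 ≡ 13; bit is 1, so multiply 13·5 = 65 ≡ 14 (mod 17).
  bit 4 = 1: square 14^2 = 196 ≡ 9; bit is 1, so multiply 9·5 = 45 ≡ 11 (mod 17).
Final value: 5^11 ≡ 11 (mod 17).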